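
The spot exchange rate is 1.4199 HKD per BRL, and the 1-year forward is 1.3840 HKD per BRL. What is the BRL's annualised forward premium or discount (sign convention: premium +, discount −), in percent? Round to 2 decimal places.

T = 1 year.
Period premium: (1.3840 − 1.4199)/1.4199 = -0.0252835.
×(1/T) gives -2.53% p.a.

-2.53%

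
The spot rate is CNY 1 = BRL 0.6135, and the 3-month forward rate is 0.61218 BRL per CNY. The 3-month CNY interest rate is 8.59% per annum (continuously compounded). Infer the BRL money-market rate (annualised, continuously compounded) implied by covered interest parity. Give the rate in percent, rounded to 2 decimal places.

7.73%

T = 3/12 years.
By CIP, F/S equals the BRL-to-CNY growth ratio: 0.61218/0.6135 = 0.9978484.
The CNY side grows by e^(0.0859×3/12) = 1.0217072.
Hence g_BRL = 1.0195089.
Take logs: ln 1.0195089 / (3/12) = 0.077284, so 7.73%.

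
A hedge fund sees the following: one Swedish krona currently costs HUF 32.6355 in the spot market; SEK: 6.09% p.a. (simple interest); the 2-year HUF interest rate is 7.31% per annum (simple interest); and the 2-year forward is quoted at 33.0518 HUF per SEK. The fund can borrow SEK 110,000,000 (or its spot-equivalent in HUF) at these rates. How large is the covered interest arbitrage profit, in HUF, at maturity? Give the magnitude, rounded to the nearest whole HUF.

HUF 36,223,095

T = 2 years.
Route A — deposit SEK, sell forward: 110,000,000 × 1.121800 × 33.0518 = HUF 4,078,526,016.40.
Route B — convert at spot, deposit HUF: 110,000,000 × 32.6355 × 1.146200 = HUF 4,114,749,111.00.
The quoted forward undervalues SEK, so borrow SEK, convert to HUF at spot, deposit the HUF at 7.31%, and buy SEK forward at 33.0518 to cover the loan.
The gap between the two covered legs is HUF 36,223,095.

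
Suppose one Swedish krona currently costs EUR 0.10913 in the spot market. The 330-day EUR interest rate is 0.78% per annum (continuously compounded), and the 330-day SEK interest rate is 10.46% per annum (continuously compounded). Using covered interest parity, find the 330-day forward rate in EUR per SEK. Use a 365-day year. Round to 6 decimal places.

T = 330/365 years.
EUR accumulates by e^(0.0078×330/365) = 1.007077.
SEK growth factor: e^(0.1046×330/365) = 1.099186.
Forward (EUR per SEK) = 0.10913 × 1.007077 / 1.099186 = 0.09998518.

0.099985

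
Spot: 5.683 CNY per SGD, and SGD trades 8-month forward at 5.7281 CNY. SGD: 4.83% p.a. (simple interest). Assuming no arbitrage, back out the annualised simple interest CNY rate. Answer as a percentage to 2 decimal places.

T = 8/12 years.
By CIP, F/S equals the CNY-to-SGD growth ratio: 5.7281/5.683 = 1.0079359.
SGD growth factor: 1 + 0.0483×8/12 = 1.032200.
That pins the CNY growth at 1.0403914.
(1.0403914 − 1)/T = 0.060587, i.e. 6.06%.

6.06%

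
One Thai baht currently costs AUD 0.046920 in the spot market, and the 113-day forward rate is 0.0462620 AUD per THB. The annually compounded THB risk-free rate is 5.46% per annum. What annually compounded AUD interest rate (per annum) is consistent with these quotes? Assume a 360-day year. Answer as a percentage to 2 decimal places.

T = 113/360 years.
By CIP, F/S equals the AUD-to-THB growth ratio: 0.046262/0.04692 = 0.9859761.
THB growth factor: (1 + 0.0546)^(113/360) = 1.0168268.
So the AUD growth factor = 1.0025669.
Annualise: 1.0025669^(360/113) − 1 = 0.008201 = 0.82%.

0.82%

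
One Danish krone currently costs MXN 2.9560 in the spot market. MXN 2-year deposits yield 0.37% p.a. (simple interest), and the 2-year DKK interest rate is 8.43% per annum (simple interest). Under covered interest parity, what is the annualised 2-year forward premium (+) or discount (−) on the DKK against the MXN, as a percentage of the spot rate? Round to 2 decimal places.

-6.90%

T = 2 years.
No-arbitrage forward: 2.956 × 1.007400 / 1.168600 = 2.5482410 MXN/DKK.
Annualised premium = (F − S)/S × (1/T) = (2.5482410 − 2.956)/2.956 ÷ 2 = -6.90%.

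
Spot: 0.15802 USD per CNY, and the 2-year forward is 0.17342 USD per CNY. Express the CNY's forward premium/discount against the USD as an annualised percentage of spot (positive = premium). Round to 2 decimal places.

+4.87%

T = 2 years.
(F − S)/S = (0.17342 − 0.15802)/0.15802 = 0.0974560.
Per annum: 0.0974560 / 2 = 0.048728 = 4.87%.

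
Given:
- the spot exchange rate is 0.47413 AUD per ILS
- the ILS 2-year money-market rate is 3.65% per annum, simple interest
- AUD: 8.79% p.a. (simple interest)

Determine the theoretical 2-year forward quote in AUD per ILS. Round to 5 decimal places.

0.51955

T = 2 years.
AUD accumulates by 1 + 0.0879×2 = 1.175800.
Growth of 1 ILS over T: 1 + 0.0365×2 = 1.073000.
Forward (AUD per ILS) = 0.47413 × 1.175800 / 1.073000 = 0.5195546.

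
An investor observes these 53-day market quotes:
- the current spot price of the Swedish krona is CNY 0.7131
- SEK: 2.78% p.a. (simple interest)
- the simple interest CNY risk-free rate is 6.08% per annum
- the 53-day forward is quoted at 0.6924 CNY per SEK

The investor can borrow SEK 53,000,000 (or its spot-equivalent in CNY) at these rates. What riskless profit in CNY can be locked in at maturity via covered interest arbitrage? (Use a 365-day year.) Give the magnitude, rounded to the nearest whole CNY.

CNY 1,282,631

T = 53/365 years.
Keep in SEK, deliver into the forward: 53,000,000·1.0040367123·0.6924 = CNY 36,845,336.04.
Swap to CNY now, deposit: 53,000,000·0.7131·1.0088284932 = CNY 38,127,966.72.
The quoted forward undervalues SEK, so borrow SEK, convert to CNY at spot, deposit the CNY at 6.08%, and buy SEK forward at 0.6924 to cover the loan.
Profit = 38,127,966.72 − 36,845,336.04 = CNY 1,282,631.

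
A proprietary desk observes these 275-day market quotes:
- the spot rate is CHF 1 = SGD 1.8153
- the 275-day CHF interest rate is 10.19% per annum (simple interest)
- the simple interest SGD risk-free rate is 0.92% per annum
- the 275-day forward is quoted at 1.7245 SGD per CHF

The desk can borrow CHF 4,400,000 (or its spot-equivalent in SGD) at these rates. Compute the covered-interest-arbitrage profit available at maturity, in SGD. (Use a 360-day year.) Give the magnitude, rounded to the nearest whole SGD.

SGD 134,983

T = 275/360 years.
Route A — deposit CHF, sell forward: 4,400,000 × 1.077840278 × 1.7245 = SGD 8,178,436.46.
Route B — convert at spot, deposit SGD: 4,400,000 × 1.8153 × 1.007027778 = SGD 8,043,453.11.
The quoted forward overvalues CHF, so borrow SGD, buy CHF at spot, deposit the CHF at 10.19%, and sell the proceeds forward at 1.7245.
Arbitrage profit = |8,178,436.46 − 8,043,453.11| = SGD 134,983.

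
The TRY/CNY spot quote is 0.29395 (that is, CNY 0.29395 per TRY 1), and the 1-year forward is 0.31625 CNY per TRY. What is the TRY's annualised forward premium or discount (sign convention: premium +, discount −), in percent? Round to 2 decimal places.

+7.59%

T = 1 year.
TRY trades forward at +7.58632% vs spot over the period.
×(1/T) gives 7.59% p.a.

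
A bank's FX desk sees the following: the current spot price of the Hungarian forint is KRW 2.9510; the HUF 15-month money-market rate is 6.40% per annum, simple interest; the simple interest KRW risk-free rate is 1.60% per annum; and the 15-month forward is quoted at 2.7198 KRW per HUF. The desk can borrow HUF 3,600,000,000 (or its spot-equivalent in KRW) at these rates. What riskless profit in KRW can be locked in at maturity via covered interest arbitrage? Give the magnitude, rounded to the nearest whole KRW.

KRW 261,489,600

T = 15/12 years.
Invest the HUF and cover forward: 3,600,000,000 × 1.080000 × 2.7198 = KRW 10,574,582,400.00.
Convert at spot and invest in KRW: 3,600,000,000 × 2.9510 × 1.020000 = KRW 10,836,072,000.00.
The quoted forward undervalues HUF, so borrow HUF, convert to KRW at spot, deposit the KRW at 1.60%, and buy HUF forward at 2.7198 to cover the loan.
The gap between the two covered legs is KRW 261,489,600.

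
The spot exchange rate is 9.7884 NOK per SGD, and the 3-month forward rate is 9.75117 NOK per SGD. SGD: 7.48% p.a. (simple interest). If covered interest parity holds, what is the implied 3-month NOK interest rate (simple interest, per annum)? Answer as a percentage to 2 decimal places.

T = 3/12 years.
F/S = 9.75117/9.7884 = 0.9961965 = (growth of NOK) / (growth of SGD).
The SGD side grows by 1 + 0.0748×3/12 = 1.018700.
That pins the NOK growth at 1.0148254.
r = (1.0148254 − 1)/(3/12) = 0.059302 → 5.93%.

5.93%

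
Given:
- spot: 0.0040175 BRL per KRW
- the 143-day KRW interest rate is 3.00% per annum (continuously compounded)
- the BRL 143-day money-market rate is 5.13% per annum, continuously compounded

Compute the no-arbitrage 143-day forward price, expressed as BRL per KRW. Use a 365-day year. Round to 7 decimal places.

T = 143/365 years.
Growth of 1 BRL over T: e^(0.0513×143/365) = 1.0203017.
Growth of 1 KRW over T: e^(0.0300×143/365) = 1.0118228.
So F = 0.0040175 × 1.0203017 / 1.0118228 = 0.004051166 (BRL/KRW).

0.0040512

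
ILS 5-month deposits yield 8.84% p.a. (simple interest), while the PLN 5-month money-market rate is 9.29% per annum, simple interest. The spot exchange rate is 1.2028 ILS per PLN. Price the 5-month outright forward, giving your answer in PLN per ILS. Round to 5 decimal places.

0.83290

T = 5/12 years.
ILS accumulates by 1 + 0.0884×5/12 = 1.0368333.
PLN growth factor: 1 + 0.0929×5/12 = 1.0387083.
So F = 1.2028 × 1.0368333 / 1.0387083 = 1.200629 (ILS/PLN).
Quoted the other way: 1/1.200629 = 0.83290 PLN per ILS.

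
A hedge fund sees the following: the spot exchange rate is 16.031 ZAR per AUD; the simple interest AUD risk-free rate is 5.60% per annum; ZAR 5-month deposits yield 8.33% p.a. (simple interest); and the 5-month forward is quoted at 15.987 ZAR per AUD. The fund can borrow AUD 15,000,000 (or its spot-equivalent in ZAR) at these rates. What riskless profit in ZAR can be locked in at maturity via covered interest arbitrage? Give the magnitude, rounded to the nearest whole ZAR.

T = 5/12 years.
Keep in AUD, deliver into the forward: 15,000,000·1.02333333333·15.987 = ZAR 245,400,450.00.
Swap to ZAR now, deposit: 15,000,000·16.031·1.03470833333 = ZAR 248,811,139.37.
The quoted forward undervalues AUD, so borrow AUD, convert to ZAR at spot, deposit the ZAR at 8.33%, and buy AUD forward at 15.987 to cover the loan.
Arbitrage profit = |245,400,450.00 − 248,811,139.37| = ZAR 3,410,689.

ZAR 3,410,689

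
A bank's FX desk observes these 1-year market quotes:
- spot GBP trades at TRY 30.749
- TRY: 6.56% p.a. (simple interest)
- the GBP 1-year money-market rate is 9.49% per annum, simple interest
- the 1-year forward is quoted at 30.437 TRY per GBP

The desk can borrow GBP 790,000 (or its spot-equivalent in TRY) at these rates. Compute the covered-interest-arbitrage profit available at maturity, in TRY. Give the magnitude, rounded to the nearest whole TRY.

TRY 441,876

T = 1 year.
Route A — deposit GBP, sell forward: 790,000 × 1.094900 × 30.437 = TRY 26,327,122.33.
Route B — convert at spot, deposit TRY: 790,000 × 30.749 × 1.065600 = TRY 25,885,246.18.
The quoted forward overvalues GBP, so borrow TRY, buy GBP at spot, deposit the GBP at 9.49%, and sell the proceeds forward at 30.437.
Profit = 26,327,122.33 − 25,885,246.18 = TRY 441,876.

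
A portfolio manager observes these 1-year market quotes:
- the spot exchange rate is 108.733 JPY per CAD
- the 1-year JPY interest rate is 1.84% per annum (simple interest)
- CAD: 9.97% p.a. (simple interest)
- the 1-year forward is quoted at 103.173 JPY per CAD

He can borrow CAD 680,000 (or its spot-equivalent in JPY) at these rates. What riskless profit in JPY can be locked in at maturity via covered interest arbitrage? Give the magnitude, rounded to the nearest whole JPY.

JPY 1,853,449

T = 1 year.
Route A — deposit CAD, sell forward: 680,000 × 1.099700 × 103.173 = JPY 77,152,356.71.
Route B — convert at spot, deposit JPY: 680,000 × 108.733 × 1.018400 = JPY 75,298,907.30.
The quoted forward overvalues CAD, so borrow JPY, buy CAD at spot, deposit the CAD at 9.97%, and sell the proceeds forward at 103.173.
Profit = 77,152,356.71 − 75,298,907.30 = JPY 1,853,449.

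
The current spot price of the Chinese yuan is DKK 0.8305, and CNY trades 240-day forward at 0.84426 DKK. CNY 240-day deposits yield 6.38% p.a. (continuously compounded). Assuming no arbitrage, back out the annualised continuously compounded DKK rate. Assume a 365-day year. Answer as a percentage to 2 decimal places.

T = 240/365 years.
CIP gives F = S · g_DKK/g_CNY, so g_DKK/g_CNY = 0.84426/0.8305 = 1.0165683.
CNY growth factor: e^(0.0638×240/365) = 1.042843.
That pins the DKK growth at 1.0601211.
r = ln(1.0601211)/(240/365) = 0.088791 → 8.88%.

8.88%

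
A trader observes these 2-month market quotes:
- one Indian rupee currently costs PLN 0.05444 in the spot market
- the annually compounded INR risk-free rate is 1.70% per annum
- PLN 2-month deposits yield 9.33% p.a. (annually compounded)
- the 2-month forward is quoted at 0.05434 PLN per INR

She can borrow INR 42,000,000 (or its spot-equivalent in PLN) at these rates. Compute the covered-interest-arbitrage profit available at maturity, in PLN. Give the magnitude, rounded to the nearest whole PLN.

PLN 32,025

T = 2/12 years.
Keep in INR, deliver into the forward: 42,000,000·1.00281347·0.05434 = PLN 2,288,701.13.
Swap to PLN now, deposit: 42,000,000·0.05444·1.014977834 = PLN 2,320,726.52.
The quoted forward undervalues INR, so borrow INR, convert to PLN at spot, deposit the PLN at 9.33%, and buy INR forward at 0.05434 to cover the loan.
The gap between the two covered legs is PLN 32,025.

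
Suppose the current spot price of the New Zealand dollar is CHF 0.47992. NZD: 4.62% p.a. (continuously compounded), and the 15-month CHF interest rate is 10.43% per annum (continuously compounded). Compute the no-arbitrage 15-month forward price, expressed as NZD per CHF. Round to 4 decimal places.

T = 15/12 years.
Growth of 1 CHF over T: e^(0.1043×15/12) = 1.1392555.
NZD accumulates by e^(0.0462×15/12) = 1.0594501.
CIP: F = S · (grow CHF)/(grow NZD) = 0.47992 × 1.1392555/1.0594501 = 0.5160710 CHF per NZD.
Invert for NZD per CHF: 1 / 0.5160710 = 1.9377.

1.9377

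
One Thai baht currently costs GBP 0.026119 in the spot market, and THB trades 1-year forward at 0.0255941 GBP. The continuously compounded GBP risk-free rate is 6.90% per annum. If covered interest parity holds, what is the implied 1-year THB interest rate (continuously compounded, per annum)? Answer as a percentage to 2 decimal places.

8.93%

T = 1 year.
By CIP, F/S equals the GBP-to-THB growth ratio: 0.0255941/0.026119 = 0.9799035.
GBP growth factor: e^(0.0690×1) = 1.0714362.
That pins the THB growth at 1.0934099.
r = ln(1.0934099)/1 = 0.089301 → 8.93%.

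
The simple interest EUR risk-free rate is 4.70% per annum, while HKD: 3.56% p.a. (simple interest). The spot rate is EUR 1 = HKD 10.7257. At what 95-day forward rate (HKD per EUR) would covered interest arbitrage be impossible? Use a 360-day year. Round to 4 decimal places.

T = 95/360 years.
HKD growth factor: 1 + 0.0356×95/360 = 1.00939444.
Growth of 1 EUR over T: 1 + 0.0470×95/360 = 1.01240278.
So F = 10.7257 × 1.00939444 / 1.01240278 = 10.693829 (HKD/EUR).

10.6938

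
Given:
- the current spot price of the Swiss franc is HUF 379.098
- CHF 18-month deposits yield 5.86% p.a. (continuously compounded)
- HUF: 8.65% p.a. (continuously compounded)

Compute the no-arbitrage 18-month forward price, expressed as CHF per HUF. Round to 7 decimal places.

T = 18/12 years.
HUF accumulates by e^(0.0865×18/12) = 1.1385437.
CHF growth factor: e^(0.0586×18/12) = 1.0918789.
So F = 379.098 × 1.1385437 / 1.0918789 = 395.2999 (HUF/CHF).
Quoted the other way: 1/395.2999 = 0.0025297 CHF per HUF.

0.0025297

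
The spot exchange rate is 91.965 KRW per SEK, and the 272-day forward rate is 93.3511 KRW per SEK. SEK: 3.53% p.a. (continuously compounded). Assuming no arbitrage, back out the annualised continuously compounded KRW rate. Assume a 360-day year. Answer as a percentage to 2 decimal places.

5.51%

T = 272/360 years.
F/S = 93.3511/91.965 = 1.0150720 = (growth of KRW) / (growth of SEK).
SEK growth factor: e^(0.0353×272/360) = 1.027030.
Hence g_KRW = 1.0425094.
Take logs: ln 1.0425094 / (272/360) = 0.055099, so 5.51%.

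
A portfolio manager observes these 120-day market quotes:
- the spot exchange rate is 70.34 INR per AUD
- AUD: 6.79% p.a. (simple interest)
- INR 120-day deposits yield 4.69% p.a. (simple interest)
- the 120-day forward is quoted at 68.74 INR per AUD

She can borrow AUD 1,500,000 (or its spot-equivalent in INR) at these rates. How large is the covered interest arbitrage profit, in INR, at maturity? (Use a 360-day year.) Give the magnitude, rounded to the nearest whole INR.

INR 1,715,750

T = 120/360 years.
Invest the AUD and cover forward: 1,500,000 × 1.02263333333 × 68.74 = INR 105,443,723.00.
Convert at spot and invest in INR: 1,500,000 × 70.34 × 1.01563333333 = INR 107,159,473.00.
The quoted forward undervalues AUD, so borrow AUD, convert to INR at spot, deposit the INR at 4.69%, and buy AUD forward at 68.74 to cover the loan.
Arbitrage profit = |105,443,723.00 − 107,159,473.00| = INR 1,715,750.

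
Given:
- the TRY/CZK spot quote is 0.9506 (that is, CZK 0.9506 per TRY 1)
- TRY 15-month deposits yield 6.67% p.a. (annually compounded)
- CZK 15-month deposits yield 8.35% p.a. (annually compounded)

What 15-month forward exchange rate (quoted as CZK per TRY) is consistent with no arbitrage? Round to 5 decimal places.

0.96935

T = 15/12 years.
CZK accumulates by (1 + 0.0835)^(15/12) = 1.1054425.
Growth of 1 TRY over T: (1 + 0.0667)^(15/12) = 1.0840589.
Forward (CZK per TRY) = 0.9506 × 1.1054425 / 1.0840589 = 0.9693511.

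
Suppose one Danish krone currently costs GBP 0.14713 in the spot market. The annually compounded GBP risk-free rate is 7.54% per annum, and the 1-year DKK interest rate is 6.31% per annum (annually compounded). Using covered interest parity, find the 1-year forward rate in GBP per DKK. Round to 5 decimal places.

T = 1 year.
Growth of 1 GBP over T: (1 + 0.0754)^1 = 1.075400.
DKK growth factor: (1 + 0.0631)^1 = 1.063100.
So F = 0.14713 × 1.075400 / 1.063100 = 0.1488323 (GBP/DKK).

0.14883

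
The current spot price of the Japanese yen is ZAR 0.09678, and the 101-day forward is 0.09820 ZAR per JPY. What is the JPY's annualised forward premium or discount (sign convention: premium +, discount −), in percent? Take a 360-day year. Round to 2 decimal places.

T = 101/360 years.
(F − S)/S = (0.09820 − 0.09678)/0.09678 = 0.0146725.
Annualise by dividing by T: 0.0146725 / (101/360) = 0.052298 → 5.23%.

+5.23%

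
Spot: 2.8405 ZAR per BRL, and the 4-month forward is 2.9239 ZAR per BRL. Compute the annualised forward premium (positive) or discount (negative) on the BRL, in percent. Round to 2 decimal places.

T = 4/12 years.
(F − S)/S = (2.9239 − 2.8405)/2.8405 = 0.0293610.
×(1/T) gives 8.81% p.a.

+8.81%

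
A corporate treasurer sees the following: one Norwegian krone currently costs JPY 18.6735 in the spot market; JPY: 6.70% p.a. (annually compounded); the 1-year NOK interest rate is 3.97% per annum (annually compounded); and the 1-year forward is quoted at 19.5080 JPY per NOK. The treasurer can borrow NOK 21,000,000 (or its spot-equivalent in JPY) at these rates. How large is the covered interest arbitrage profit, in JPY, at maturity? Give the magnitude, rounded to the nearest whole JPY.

JPY 7,514,705

T = 1 year.
Invest the NOK and cover forward: 21,000,000 × 1.039700 × 19.5080 = JPY 425,931,819.60.
Convert at spot and invest in JPY: 21,000,000 × 18.6735 × 1.067000 = JPY 418,417,114.50.
The quoted forward overvalues NOK, so borrow JPY, buy NOK at spot, deposit the NOK at 3.97%, and sell the proceeds forward at 19.5080.
Arbitrage profit = |425,931,819.60 − 418,417,114.50| = JPY 7,514,705.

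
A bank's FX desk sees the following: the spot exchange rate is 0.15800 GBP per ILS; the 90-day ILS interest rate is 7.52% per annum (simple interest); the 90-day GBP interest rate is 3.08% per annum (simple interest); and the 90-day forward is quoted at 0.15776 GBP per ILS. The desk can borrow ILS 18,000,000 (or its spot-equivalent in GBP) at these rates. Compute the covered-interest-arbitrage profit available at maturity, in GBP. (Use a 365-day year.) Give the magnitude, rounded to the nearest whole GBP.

GBP 26,736

T = 90/365 years.
Keep in ILS, deliver into the forward: 18,000,000·1.018542466·0.15776 = GBP 2,892,334.67.
Swap to GBP now, deposit: 18,000,000·0.15800·1.007594521 = GBP 2,865,598.82.
The quoted forward overvalues ILS, so borrow GBP, buy ILS at spot, deposit the ILS at 7.52%, and sell the proceeds forward at 0.15776.
Arbitrage profit = |2,892,334.67 − 2,865,598.82| = GBP 26,736.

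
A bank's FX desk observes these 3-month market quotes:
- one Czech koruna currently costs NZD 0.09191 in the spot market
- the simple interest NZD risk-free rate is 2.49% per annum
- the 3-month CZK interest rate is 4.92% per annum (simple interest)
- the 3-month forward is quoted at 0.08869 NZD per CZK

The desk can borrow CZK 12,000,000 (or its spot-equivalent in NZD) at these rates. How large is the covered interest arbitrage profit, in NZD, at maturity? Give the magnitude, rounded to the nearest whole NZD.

T = 3/12 years.
Invest the CZK and cover forward: 12,000,000 × 1.012300 × 0.08869 = NZD 1,077,370.64.
Convert at spot and invest in NZD: 12,000,000 × 0.09191 × 1.006225 = NZD 1,109,785.68.
The quoted forward undervalues CZK, so borrow CZK, convert to NZD at spot, deposit the NZD at 2.49%, and buy CZK forward at 0.08869 to cover the loan.
Arbitrage profit = |1,077,370.64 − 1,109,785.68| = NZD 32,415.

NZD 32,415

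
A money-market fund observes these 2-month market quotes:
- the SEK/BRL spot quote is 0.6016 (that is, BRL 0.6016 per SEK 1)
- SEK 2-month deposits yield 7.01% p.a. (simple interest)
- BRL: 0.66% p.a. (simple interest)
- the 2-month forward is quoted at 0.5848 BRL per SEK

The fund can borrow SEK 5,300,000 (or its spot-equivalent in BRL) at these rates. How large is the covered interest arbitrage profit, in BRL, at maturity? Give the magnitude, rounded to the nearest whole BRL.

T = 2/12 years.
Route A — deposit SEK, sell forward: 5,300,000 × 1.011683333 × 0.5848 = BRL 3,135,651.79.
Route B — convert at spot, deposit BRL: 5,300,000 × 0.6016 × 1.001100 = BRL 3,191,987.33.
The quoted forward undervalues SEK, so borrow SEK, convert to BRL at spot, deposit the BRL at 0.66%, and buy SEK forward at 0.5848 to cover the loan.
The gap between the two covered legs is BRL 56,336.

BRL 56,336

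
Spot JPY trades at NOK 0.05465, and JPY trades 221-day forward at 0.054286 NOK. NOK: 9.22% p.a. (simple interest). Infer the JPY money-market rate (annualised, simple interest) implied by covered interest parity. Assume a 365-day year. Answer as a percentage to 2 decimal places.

T = 221/365 years.
F/S = 0.054286/0.05465 = 0.9933394 = (growth of NOK) / (growth of JPY).
The NOK side grows by 1 + 0.0922×221/365 = 1.0558252.
That pins the JPY growth at 1.0629048.
(1.0629048 − 1)/T = 0.103893, i.e. 10.39%.

10.39%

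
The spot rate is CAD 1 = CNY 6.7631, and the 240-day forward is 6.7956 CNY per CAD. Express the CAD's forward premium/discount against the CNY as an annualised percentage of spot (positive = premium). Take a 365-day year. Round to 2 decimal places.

+0.73%

T = 240/365 years.
CAD trades forward at +0.48055% vs spot over the period.
Per annum: 0.0048055 / (240/365) = 0.007308 = 0.73%.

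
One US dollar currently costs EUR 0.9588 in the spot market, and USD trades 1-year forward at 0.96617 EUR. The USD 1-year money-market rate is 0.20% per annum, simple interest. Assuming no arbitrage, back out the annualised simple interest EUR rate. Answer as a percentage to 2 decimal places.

T = 1 year.
By CIP, F/S equals the EUR-to-USD growth ratio: 0.96617/0.9588 = 1.0076867.
The USD side grows by 1 + 0.0020×1 = 1.002000.
Hence g_EUR = 1.0097021.
r = (1.0097021 − 1)/1 = 0.009702 → 0.97%.

0.97%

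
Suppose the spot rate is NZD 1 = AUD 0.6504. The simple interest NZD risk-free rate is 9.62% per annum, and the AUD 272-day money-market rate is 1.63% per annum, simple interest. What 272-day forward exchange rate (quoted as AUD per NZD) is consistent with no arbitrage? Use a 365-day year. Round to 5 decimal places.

0.61426

T = 272/365 years.
Growth of 1 AUD over T: 1 + 0.0163×272/365 = 1.0121468.
NZD accumulates by 1 + 0.0962×272/365 = 1.0716888.
CIP: F = S · (grow AUD)/(grow NZD) = 0.6504 × 1.0121468/1.0716888 = 0.6142644 AUD per NZD.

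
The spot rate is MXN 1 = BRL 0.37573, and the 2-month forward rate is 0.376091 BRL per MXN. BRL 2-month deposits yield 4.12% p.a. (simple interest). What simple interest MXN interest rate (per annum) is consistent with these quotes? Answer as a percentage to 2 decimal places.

3.54%

T = 2/12 years.
F/S = 0.376091/0.37573 = 1.0009608 = (growth of BRL) / (growth of MXN).
The BRL side grows by 1 + 0.0412×2/12 = 1.0068667.
So the MXN growth factor = 1.0059002.
r = (1.0059002 − 1)/(2/12) = 0.035401 → 3.54%.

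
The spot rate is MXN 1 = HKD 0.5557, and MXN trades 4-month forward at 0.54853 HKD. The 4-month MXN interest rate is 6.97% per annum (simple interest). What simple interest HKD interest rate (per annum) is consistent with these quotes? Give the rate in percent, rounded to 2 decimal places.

3.01%

T = 4/12 years.
F/S = 0.54853/0.5557 = 0.9870974 = (growth of HKD) / (growth of MXN).
The MXN side grows by 1 + 0.0697×4/12 = 1.0232333.
So the HKD growth factor = 1.0100309.
r = (1.0100309 − 1)/(4/12) = 0.030093 → 3.01%.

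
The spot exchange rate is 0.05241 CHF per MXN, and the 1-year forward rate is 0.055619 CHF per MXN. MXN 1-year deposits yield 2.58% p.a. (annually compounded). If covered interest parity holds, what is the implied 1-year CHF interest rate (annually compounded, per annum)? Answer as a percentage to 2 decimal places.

8.86%

T = 1 year.
F/S = 0.055619/0.05241 = 1.0612288 = (growth of CHF) / (growth of MXN).
MXN growth factor: (1 + 0.0258)^1 = 1.025800.
Hence g_CHF = 1.0886085.
r = 1.0886085^(1/1) − 1 = 0.088609 → 8.86%.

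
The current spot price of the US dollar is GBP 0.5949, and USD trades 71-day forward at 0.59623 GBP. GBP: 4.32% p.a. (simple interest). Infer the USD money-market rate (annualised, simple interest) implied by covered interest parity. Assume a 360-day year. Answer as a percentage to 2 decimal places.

3.18%

T = 71/360 years.
By CIP, F/S equals the GBP-to-USD growth ratio: 0.59623/0.5949 = 1.0022357.
The GBP side grows by 1 + 0.0432×71/360 = 1.008520.
Hence g_USD = 1.0062703.
(1.0062703 − 1)/T = 0.031793, i.e. 3.18%.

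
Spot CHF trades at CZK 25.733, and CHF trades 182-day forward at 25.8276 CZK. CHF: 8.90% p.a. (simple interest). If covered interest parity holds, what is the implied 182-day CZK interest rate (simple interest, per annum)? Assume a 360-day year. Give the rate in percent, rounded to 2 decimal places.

9.66%

T = 182/360 years.
CIP gives F = S · g_CZK/g_CHF, so g_CZK/g_CHF = 25.8276/25.733 = 1.0036762.
The CHF side grows by 1 + 0.0890×182/360 = 1.0449944.
Hence g_CZK = 1.048836.
(1.048836 − 1)/T = 0.096599, i.e. 9.66%.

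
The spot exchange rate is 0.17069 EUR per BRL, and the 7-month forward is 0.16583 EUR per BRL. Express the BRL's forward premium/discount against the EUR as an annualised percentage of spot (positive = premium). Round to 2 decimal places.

T = 7/12 years.
BRL trades forward at -2.84727% vs spot over the period.
Per annum: -0.0284727 / (7/12) = -0.048810 = -4.88%.

-4.88%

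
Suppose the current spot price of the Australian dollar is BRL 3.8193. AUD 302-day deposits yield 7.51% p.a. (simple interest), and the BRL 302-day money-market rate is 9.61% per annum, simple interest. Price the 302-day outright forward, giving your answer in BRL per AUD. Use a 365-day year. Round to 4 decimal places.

T = 302/365 years.
Growth of 1 BRL over T: 1 + 0.0961×302/365 = 1.0795129.
AUD growth factor: 1 + 0.0751×302/365 = 1.0621375.
Forward (BRL per AUD) = 3.8193 × 1.0795129 / 1.0621375 = 3.881780.

3.8818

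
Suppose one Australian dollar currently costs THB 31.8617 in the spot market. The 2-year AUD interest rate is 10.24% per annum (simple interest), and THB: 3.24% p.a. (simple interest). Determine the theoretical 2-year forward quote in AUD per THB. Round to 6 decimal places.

T = 2 years.
THB accumulates by 1 + 0.0324×2 = 1.064800.
AUD accumulates by 1 + 0.1024×2 = 1.204800.
So F = 31.8617 × 1.064800 / 1.204800 = 28.15931 (THB/AUD).
Quoted the other way: 1/28.15931 = 0.035512 AUD per THB.

0.035512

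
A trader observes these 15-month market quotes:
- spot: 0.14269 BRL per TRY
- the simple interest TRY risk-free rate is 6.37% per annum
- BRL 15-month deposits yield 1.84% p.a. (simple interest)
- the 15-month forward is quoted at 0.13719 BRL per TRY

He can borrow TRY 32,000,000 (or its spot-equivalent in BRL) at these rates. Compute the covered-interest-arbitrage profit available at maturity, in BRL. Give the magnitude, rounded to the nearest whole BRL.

T = 15/12 years.
Keep in TRY, deliver into the forward: 32,000,000·1.079625·0.13719 = BRL 4,739,640.12.
Swap to BRL now, deposit: 32,000,000·0.14269·1.023000 = BRL 4,671,099.84.
The quoted forward overvalues TRY, so borrow BRL, buy TRY at spot, deposit the TRY at 6.37%, and sell the proceeds forward at 0.13719.
The gap between the two covered legs is BRL 68,540.

BRL 68,540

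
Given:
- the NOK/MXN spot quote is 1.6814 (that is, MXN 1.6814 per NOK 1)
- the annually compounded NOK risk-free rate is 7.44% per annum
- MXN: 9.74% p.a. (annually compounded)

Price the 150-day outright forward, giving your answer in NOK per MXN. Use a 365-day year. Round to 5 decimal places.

0.58959

T = 150/365 years.
Growth of 1 MXN over T: (1 + 0.0974)^(150/365) = 1.0389349.
NOK growth factor: (1 + 0.0744)^(150/365) = 1.0299306.
Forward (MXN per NOK) = 1.6814 × 1.0389349 / 1.0299306 = 1.696100.
Quoted the other way: 1/1.696100 = 0.58959 NOK per MXN.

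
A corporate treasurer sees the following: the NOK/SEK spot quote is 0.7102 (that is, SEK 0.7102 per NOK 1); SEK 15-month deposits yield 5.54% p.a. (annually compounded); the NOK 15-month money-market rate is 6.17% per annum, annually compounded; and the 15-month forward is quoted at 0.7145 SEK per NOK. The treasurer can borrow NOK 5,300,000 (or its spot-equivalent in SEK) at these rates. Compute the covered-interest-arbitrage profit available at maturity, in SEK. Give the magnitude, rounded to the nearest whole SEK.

T = 15/12 years.
Invest the NOK and cover forward: 5,300,000 × 1.077710891 × 0.7145 = SEK 4,081,129.49.
Convert at spot and invest in SEK: 5,300,000 × 0.7102 × 1.069723071 = SEK 4,026,501.82.
The quoted forward overvalues NOK, so borrow SEK, buy NOK at spot, deposit the NOK at 6.17%, and sell the proceeds forward at 0.7145.
Profit = 4,081,129.49 − 4,026,501.82 = SEK 54,628.

SEK 54,628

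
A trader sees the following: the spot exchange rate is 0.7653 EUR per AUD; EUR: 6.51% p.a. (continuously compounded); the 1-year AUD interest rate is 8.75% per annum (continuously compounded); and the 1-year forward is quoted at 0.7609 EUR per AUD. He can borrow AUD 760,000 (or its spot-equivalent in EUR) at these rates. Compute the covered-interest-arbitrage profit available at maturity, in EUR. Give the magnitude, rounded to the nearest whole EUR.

T = 1 year.
Route A — deposit AUD, sell forward: 760,000 × 1.09144226 × 0.7609 = EUR 631,163.60.
Route B — convert at spot, deposit EUR: 760,000 × 0.7653 × 1.06726575 = EUR 620,751.64.
The quoted forward overvalues AUD, so borrow EUR, buy AUD at spot, deposit the AUD at 8.75%, and sell the proceeds forward at 0.7609.
Arbitrage profit = |631,163.60 − 620,751.64| = EUR 10,412.

EUR 10,412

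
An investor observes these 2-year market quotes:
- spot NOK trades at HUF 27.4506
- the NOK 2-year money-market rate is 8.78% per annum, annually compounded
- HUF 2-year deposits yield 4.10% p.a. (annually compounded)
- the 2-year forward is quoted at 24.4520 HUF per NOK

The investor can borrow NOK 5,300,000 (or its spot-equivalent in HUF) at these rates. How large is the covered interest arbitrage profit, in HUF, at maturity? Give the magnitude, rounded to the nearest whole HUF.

T = 2 years.
Route A — deposit NOK, sell forward: 5,300,000 × 1.18330884 × 24.4520 = HUF 153,351,619.11.
Route B — convert at spot, deposit HUF: 5,300,000 × 27.4506 × 1.083681 = HUF 157,662,776.39.
The quoted forward undervalues NOK, so borrow NOK, convert to HUF at spot, deposit the HUF at 4.10%, and buy NOK forward at 24.4520 to cover the loan.
Profit = 157,662,776.39 − 153,351,619.11 = HUF 4,311,157.

HUF 4,311,157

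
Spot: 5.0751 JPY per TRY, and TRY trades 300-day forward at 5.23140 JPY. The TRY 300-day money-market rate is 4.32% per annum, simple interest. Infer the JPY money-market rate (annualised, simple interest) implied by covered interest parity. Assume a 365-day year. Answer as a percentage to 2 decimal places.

8.20%

T = 300/365 years.
By CIP, F/S equals the JPY-to-TRY growth ratio: 5.2314/5.0751 = 1.0307974.
TRY growth factor: 1 + 0.0432×300/365 = 1.0355068.
So the JPY growth factor = 1.0673977.
r = (1.0673977 − 1)/(300/365) = 0.082001 → 8.20%.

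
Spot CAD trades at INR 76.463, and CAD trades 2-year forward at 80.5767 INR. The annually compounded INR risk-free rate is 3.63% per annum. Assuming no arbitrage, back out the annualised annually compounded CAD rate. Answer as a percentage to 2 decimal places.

T = 2 years.
F/S = 80.5767/76.463 = 1.0537999 = (growth of INR) / (growth of CAD).
INR growth factor: (1 + 0.0363)^2 = 1.0739177.
Hence g_CAD = 1.0190907.
r = 1.0190907^(1/2) − 1 = 0.009500 → 0.95%.

0.95%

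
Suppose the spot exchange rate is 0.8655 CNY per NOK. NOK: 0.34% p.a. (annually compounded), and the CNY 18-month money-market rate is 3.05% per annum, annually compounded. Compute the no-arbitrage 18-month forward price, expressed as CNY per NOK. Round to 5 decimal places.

T = 18/12 years.
CNY growth factor: (1 + 0.0305)^(18/12) = 1.0460971.
NOK accumulates by (1 + 0.0034)^(18/12) = 1.0051043.
Forward (CNY per NOK) = 0.8655 × 1.0460971 / 1.0051043 = 0.9007991.

0.90080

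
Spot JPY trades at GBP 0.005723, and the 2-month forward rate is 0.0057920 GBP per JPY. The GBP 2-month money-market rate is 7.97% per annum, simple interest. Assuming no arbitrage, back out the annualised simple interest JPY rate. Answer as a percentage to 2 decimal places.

T = 2/12 years.
By CIP, F/S equals the GBP-to-JPY growth ratio: 0.005792/0.005723 = 1.0120566.
GBP growth factor: 1 + 0.0797×2/12 = 1.0132833.
So the JPY growth factor = 1.0012121.
r = (1.0012121 − 1)/(2/12) = 0.007273 → 0.73%.

0.73%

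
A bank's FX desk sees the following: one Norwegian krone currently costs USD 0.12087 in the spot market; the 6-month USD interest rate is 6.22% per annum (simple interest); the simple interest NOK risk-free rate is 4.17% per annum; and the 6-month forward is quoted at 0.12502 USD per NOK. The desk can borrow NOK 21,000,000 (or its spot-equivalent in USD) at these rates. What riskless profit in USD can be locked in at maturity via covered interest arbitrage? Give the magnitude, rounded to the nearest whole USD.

T = 6/12 years.
Route A — deposit NOK, sell forward: 21,000,000 × 1.020850 × 0.12502 = USD 2,680,160.01.
Route B — convert at spot, deposit USD: 21,000,000 × 0.12087 × 1.031100 = USD 2,617,210.20.
The quoted forward overvalues NOK, so borrow USD, buy NOK at spot, deposit the NOK at 4.17%, and sell the proceeds forward at 0.12502.
Arbitrage profit = |2,680,160.01 − 2,617,210.20| = USD 62,950.

USD 62,950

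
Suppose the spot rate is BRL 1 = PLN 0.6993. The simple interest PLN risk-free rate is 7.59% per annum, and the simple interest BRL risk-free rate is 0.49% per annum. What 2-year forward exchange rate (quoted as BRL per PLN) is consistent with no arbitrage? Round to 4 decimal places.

1.2537

T = 2 years.
PLN accumulates by 1 + 0.0759×2 = 1.151800.
BRL growth factor: 1 + 0.0049×2 = 1.009800.
CIP: F = S · (grow PLN)/(grow BRL) = 0.6993 × 1.151800/1.009800 = 0.7976369 PLN per BRL.
Invert for BRL per PLN: 1 / 0.7976369 = 1.2537.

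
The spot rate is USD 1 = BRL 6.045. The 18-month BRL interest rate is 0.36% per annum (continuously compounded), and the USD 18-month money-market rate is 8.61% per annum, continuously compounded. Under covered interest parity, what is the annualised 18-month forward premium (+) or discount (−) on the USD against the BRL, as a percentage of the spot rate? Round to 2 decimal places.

T = 18/12 years.
CIP forward (BRL per USD) = 6.045 × 1.0054146/1.1378608 = 5.341366.
(F − S)/S ÷ T = (5.341366 − 6.045)/6.045/(18/12) = -0.077600 → -7.76%.

-7.76%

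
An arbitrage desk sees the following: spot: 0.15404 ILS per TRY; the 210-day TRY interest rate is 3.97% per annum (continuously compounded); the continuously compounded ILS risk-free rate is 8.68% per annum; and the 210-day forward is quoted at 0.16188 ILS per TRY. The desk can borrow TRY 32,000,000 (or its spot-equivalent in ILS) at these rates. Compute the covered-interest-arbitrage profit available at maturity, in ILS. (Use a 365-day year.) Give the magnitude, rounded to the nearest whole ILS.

ILS 118,145

T = 210/365 years.
Route A — deposit TRY, sell forward: 32,000,000 × 1.023103951 × 0.16188 = ILS 5,299,842.16.
Route B — convert at spot, deposit ILS: 32,000,000 × 0.15404 × 1.051207734 = ILS 5,181,697.26.
The quoted forward overvalues TRY, so borrow ILS, buy TRY at spot, deposit the TRY at 3.97%, and sell the proceeds forward at 0.16188.
Arbitrage profit = |5,299,842.16 − 5,181,697.26| = ILS 118,145.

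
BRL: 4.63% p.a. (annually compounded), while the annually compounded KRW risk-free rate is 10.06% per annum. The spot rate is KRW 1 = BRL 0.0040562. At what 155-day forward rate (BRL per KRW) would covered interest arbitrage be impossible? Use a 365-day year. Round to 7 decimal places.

T = 155/365 years.
Growth of 1 BRL over T: (1 + 0.0463)^(155/365) = 1.019406.
Growth of 1 KRW over T: (1 + 0.1006)^(155/365) = 1.0415456.
So F = 0.0040562 × 1.019406 / 1.0415456 = 0.003969979 (BRL/KRW).

0.0039700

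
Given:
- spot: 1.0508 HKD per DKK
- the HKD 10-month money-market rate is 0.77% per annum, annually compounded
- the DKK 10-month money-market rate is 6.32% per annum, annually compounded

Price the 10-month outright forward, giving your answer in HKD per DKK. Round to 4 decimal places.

T = 10/12 years.
Growth of 1 HKD over T: (1 + 0.0077)^(10/12) = 1.0064126.
Growth of 1 DKK over T: (1 + 0.0632)^(10/12) = 1.0523959.
So F = 1.0508 × 1.0064126 / 1.0523959 = 1.004886 (HKD/DKK).

1.0049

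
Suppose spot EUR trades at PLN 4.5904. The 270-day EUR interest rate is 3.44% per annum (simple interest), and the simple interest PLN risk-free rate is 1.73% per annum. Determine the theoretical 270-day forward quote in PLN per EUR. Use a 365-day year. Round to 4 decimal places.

4.5338

T = 270/365 years.
PLN accumulates by 1 + 0.0173×270/365 = 1.0127973.
EUR growth factor: 1 + 0.0344×270/365 = 1.0254466.
CIP: F = S · (grow PLN)/(grow EUR) = 4.5904 × 1.0127973/1.0254466 = 4.533776 PLN per EUR.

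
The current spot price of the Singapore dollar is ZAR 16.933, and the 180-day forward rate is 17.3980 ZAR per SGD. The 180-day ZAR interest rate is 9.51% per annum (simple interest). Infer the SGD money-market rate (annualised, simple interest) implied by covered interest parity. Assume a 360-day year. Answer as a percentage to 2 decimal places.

3.91%

T = 180/360 years.
By CIP, F/S equals the ZAR-to-SGD growth ratio: 17.398/16.933 = 1.0274612.
ZAR growth factor: 1 + 0.0951×180/360 = 1.047550.
So the SGD growth factor = 1.0195519.
(1.0195519 − 1)/T = 0.039104, i.e. 3.91%.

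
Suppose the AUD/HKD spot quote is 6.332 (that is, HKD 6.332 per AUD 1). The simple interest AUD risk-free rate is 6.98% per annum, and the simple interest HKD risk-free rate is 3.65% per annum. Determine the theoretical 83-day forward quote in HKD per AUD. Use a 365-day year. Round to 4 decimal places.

T = 83/365 years.
Growth of 1 HKD over T: 1 + 0.0365×83/365 = 1.008300.
AUD accumulates by 1 + 0.0698×83/365 = 1.0158723.
So F = 6.332 × 1.008300 / 1.0158723 = 6.284801 (HKD/AUD).

6.2848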